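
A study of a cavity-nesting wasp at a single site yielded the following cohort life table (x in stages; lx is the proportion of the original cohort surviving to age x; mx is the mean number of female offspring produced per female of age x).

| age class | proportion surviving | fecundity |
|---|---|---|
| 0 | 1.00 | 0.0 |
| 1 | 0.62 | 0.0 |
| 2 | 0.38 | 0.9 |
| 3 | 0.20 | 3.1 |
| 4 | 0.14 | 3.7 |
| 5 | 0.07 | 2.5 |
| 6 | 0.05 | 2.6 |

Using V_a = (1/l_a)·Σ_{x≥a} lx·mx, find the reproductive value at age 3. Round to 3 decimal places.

lx·mx for x ≥ 3: 0.62, 0.518, 0.175, 0.13 → sum = 1.443
V_3 = 1.443 / l_3 = 1.443 / 0.2 = 7.215 → 7.215

7.215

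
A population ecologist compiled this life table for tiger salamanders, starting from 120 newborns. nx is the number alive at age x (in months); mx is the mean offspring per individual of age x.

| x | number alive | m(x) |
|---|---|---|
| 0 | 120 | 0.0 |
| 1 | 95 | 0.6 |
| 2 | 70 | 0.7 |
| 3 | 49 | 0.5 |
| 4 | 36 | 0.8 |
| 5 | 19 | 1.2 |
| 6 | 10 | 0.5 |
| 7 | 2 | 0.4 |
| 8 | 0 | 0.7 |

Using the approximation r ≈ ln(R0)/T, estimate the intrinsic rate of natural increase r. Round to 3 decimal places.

0.171

lx = nx/n0 = nx/120: 1, 0.79167…, 0.58333…, 0.40833…, 0.3, 0.15833…, 0.08333…, 0.01667…, 0
R0 = Σ lx·mx = 0 + 0.475… + 0.40833… + 0.20417… + 0.24 + 0.19… + 0.04167… + 0.00667… + 0 = 1.565833…
Σ x·lx·mx = 4.110833…; T = 4.110833…/1.565833… = 2.62533…
r ≈ ln(R0)/T = ln(1.565833…)/2.62533… = 0.1708… → 0.171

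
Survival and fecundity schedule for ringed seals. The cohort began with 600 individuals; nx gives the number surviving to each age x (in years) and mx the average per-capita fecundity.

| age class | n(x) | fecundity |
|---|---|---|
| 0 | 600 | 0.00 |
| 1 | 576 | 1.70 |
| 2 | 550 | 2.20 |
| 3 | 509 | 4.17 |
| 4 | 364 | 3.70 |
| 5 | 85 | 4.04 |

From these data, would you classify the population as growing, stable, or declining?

growing

lx = nx/n0 = nx/600: 1, 0.96, 0.91667…, 0.84833…, 0.60667…, 0.14167…
R0 = Σ lx·mx = 0 + 1.632 + 2.016667… + 3.53755… + 2.244667… + 0.572333… = 10.003217…
R0 > 1, so the population is growing.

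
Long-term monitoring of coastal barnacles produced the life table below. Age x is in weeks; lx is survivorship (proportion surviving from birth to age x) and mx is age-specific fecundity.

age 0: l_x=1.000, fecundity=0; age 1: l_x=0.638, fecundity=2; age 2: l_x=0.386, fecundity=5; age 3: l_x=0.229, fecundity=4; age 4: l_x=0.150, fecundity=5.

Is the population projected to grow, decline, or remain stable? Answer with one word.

growing

R0 = Σ lx·mx = 0 + 1.276 + 1.93 + 0.916 + 0.75 = 4.872
R0 > 1, so the population is growing.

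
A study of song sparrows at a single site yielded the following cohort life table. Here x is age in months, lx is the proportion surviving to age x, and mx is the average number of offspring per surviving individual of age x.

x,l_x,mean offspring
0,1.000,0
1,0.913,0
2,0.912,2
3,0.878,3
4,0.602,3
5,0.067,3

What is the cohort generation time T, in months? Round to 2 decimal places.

3.06

lx·mx: 0, 0, 1.824, 2.634, 1.806, 0.201 → R0 = 6.465
x·lx·mx: 0, 0, 3.648, 7.902, 7.224, 1.005 → Σ = 19.779
T = 19.779 / 6.465 = 3.059397… → 3.06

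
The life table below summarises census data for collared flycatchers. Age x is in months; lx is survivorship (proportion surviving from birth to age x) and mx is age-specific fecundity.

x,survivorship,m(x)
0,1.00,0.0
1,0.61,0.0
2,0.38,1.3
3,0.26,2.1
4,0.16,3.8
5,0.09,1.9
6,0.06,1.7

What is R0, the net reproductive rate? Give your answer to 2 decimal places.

lx·mx by age: 0, 0, 0.494, 0.546, 0.608, 0.171, 0.102
R0 = Σ lx·mx = 1.921 → 1.92

1.92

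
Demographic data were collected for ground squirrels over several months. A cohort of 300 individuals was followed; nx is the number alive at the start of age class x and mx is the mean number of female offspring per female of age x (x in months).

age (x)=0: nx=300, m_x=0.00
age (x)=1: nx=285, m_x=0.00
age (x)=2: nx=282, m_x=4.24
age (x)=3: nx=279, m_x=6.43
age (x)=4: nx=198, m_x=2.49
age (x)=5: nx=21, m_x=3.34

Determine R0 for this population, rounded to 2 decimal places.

lx = nx/n0 = nx/300: 1, 0.95, 0.94, 0.93, 0.66, 0.07
lx·mx by age: 0, 0, 3.9856, 5.9799, 1.6434, 0.2338
R0 = Σ lx·mx = 11.8427 → 11.84

11.84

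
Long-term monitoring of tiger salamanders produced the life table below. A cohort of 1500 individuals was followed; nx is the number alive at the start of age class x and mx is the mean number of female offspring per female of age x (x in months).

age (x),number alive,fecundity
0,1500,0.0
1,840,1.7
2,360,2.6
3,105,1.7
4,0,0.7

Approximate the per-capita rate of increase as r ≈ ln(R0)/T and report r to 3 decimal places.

0.350

lx = nx/n0 = nx/1500: 1, 0.56, 0.24, 0.07, 0
R0 = Σ lx·mx = 0 + 0.952 + 0.624 + 0.119 + 0 = 1.695
Σ x·lx·mx = 2.557; T = 2.557/1.695 = 1.50855…
r ≈ ln(R0)/T = ln(1.695)/1.50855… = 0.34979… → 0.350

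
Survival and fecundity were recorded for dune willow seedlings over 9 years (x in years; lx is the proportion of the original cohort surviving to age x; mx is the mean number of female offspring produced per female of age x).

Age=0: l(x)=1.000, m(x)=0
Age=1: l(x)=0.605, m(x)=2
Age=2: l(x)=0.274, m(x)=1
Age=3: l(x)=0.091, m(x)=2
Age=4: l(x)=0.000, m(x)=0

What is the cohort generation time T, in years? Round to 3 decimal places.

1.383

lx·mx: 0, 1.21, 0.274, 0.182, 0 → R0 = 1.666
x·lx·mx: 0, 1.21, 0.548, 0.546, 0 → Σ = 2.304
T = 2.304 / 1.666 = 1.382953… → 1.383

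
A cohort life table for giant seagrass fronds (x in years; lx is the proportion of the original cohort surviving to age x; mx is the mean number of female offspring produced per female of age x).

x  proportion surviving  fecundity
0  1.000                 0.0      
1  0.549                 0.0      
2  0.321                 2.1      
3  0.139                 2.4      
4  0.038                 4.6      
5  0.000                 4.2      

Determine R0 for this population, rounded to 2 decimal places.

1.18

lx·mx by age: 0, 0, 0.6741, 0.3336, 0.1748, 0
R0 = Σ lx·mx = 1.1825 → 1.18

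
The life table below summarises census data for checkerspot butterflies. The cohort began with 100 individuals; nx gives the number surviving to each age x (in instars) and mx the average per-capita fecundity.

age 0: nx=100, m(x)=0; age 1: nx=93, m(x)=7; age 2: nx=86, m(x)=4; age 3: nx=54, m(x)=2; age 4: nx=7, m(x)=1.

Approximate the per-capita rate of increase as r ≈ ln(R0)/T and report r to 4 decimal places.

lx = nx/n0 = nx/100: 1, 0.93, 0.86, 0.54, 0.07
R0 = Σ lx·mx = 0 + 6.51 + 3.44 + 1.08 + 0.07 = 11.1
Σ x·lx·mx = 16.91; T = 16.91/11.1 = 1.52342…
r ≈ ln(R0)/T = ln(11.1)/1.52342… = 1.579958… → 1.5800

1.5800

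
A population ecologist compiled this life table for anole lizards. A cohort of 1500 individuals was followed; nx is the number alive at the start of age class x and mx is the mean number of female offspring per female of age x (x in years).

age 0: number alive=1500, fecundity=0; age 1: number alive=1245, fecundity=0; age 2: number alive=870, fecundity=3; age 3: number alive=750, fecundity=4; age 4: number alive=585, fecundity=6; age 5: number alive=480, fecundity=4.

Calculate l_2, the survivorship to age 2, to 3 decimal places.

0.580

l_2 = n_2/n_0 = 870/1500 = 0.58 → 0.580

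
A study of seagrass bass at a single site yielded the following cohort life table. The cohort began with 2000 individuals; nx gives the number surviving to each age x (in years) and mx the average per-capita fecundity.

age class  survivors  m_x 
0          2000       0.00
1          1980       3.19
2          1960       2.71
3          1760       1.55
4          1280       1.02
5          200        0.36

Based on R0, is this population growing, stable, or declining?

lx = nx/n0 = nx/2000: 1, 0.99, 0.98, 0.88, 0.64, 0.1
R0 = Σ lx·mx = 0 + 3.1581 + 2.6558 + 1.364 + 0.6528 + 0.036 = 7.8667
R0 > 1, so the population is growing.

growing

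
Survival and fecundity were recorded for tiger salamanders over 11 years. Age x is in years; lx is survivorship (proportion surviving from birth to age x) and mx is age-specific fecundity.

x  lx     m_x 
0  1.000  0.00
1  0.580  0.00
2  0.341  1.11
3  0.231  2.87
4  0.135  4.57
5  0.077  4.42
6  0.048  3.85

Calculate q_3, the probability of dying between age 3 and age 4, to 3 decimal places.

q_3 = (l_3 − l_4) / l_3 = (0.231 − 0.135) / 0.231
     = 0.096 / 0.231 = 0.415584… → 0.416

0.416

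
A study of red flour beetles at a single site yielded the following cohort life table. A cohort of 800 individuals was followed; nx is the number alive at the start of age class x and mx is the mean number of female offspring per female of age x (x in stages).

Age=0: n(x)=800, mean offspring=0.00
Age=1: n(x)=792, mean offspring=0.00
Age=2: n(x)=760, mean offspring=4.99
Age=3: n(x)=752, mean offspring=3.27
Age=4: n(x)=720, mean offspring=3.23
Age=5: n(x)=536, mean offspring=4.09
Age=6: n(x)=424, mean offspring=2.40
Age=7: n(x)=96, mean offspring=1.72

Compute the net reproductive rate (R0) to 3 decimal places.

lx = nx/n0 = nx/800: 1, 0.99, 0.95, 0.94, 0.9, 0.67, 0.53, 0.12
lx·mx by age: 0, 0, 4.7405, 3.0738, 2.907, 2.7403, 1.272, 0.2064
R0 = Σ lx·mx = 14.94 → 14.940

14.940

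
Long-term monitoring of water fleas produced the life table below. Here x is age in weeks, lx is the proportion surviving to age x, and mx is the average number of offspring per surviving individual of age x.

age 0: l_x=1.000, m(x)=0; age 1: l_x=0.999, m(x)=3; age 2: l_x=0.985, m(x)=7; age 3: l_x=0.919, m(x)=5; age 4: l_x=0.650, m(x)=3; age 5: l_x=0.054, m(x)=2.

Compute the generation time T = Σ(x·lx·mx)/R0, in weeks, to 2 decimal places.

2.35

lx·mx: 0, 2.997, 6.895, 4.595, 1.95, 0.108 → R0 = 16.545
x·lx·mx: 0, 2.997, 13.79, 13.785, 7.8, 0.54 → Σ = 38.912
T = 38.912 / 16.545 = 2.351889… → 2.35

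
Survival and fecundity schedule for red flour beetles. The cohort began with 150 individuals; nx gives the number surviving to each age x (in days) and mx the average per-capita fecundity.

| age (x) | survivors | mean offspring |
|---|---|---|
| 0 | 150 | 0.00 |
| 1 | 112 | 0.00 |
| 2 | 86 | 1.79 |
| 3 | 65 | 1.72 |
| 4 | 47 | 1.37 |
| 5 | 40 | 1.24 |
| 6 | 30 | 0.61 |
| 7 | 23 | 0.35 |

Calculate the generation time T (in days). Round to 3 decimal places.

3.238

lx = nx/n0 = nx/150: 1, 0.74667…, 0.57333…, 0.43333…, 0.31333…, 0.26667…, 0.2, 0.15333…
lx·mx: 0, 0, 1.026267…, 0.745333…, 0.429267…, 0.330667…, 0.122, 0.053667… → R0 = 2.7072…
x·lx·mx: 0, 0, 2.052533…, 2.236…, 1.717067…, 1.653333…, 0.732, 0.375667… → Σ = 8.7666…
T = 8.7666… / 2.7072… = 3.238254… → 3.238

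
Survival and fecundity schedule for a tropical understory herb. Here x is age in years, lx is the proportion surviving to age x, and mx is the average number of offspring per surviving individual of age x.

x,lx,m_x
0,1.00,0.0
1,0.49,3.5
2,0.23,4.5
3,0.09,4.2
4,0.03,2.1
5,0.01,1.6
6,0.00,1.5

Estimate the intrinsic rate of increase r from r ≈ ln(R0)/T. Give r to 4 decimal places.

0.7117

R0 = Σ lx·mx = 0 + 1.715 + 1.035 + 0.378 + 0.063 + 0.016 + 0 = 3.207
Σ x·lx·mx = 5.251; T = 5.251/3.207 = 1.63736…
r ≈ ln(R0)/T = ln(3.207)/1.63736… = 0.711718… → 0.7117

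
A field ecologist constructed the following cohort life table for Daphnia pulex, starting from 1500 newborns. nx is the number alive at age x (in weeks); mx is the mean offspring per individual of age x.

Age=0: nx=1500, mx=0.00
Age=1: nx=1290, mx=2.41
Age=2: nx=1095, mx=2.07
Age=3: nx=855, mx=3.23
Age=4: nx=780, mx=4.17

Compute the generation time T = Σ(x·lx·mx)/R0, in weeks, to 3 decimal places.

lx = nx/n0 = nx/1500: 1, 0.86, 0.73, 0.57, 0.52
lx·mx: 0, 2.0726, 1.5111, 1.8411, 2.1684 → R0 = 7.5932
x·lx·mx: 0, 2.0726, 3.0222, 5.5233, 8.6736 → Σ = 19.2917
T = 19.2917 / 7.5932 = 2.540655… → 2.541

2.541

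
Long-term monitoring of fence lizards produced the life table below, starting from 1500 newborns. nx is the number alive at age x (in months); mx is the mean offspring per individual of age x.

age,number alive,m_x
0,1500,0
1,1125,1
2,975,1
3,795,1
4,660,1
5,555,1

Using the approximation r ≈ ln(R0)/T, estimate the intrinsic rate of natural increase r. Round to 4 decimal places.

0.3809

lx = nx/n0 = nx/1500: 1, 0.75, 0.65, 0.53, 0.44, 0.37
R0 = Σ lx·mx = 0 + 0.75 + 0.65 + 0.53 + 0.44 + 0.37 = 2.74
Σ x·lx·mx = 7.25; T = 7.25/2.74 = 2.64599…
r ≈ ln(R0)/T = ln(2.74)/2.64599… = 0.380939… → 0.3809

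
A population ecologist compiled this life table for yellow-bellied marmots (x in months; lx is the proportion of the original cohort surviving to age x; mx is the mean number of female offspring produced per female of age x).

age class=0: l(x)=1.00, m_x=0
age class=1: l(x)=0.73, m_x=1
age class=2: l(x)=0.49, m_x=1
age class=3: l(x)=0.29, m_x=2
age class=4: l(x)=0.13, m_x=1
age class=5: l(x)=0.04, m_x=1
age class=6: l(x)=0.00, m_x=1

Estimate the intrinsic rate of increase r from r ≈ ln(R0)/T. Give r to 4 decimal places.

0.3203

R0 = Σ lx·mx = 0 + 0.73 + 0.49 + 0.58 + 0.13 + 0.04 + 0 = 1.97
Σ x·lx·mx = 4.17; T = 4.17/1.97 = 2.11675…
r ≈ ln(R0)/T = ln(1.97)/2.11675… = 0.320318… → 0.3203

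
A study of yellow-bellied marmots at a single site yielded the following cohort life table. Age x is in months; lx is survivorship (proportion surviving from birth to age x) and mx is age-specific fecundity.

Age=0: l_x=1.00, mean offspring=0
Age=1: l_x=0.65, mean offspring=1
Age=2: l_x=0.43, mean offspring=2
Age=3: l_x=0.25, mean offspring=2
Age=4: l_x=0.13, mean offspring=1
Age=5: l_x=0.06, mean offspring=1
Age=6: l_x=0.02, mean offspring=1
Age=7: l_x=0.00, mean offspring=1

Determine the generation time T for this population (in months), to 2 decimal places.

2.17

lx·mx: 0, 0.65, 0.86, 0.5, 0.13, 0.06, 0.02, 0 → R0 = 2.22
x·lx·mx: 0, 0.65, 1.72, 1.5, 0.52, 0.3, 0.12, 0 → Σ = 4.81
T = 4.81 / 2.22 = 2.166667… → 2.17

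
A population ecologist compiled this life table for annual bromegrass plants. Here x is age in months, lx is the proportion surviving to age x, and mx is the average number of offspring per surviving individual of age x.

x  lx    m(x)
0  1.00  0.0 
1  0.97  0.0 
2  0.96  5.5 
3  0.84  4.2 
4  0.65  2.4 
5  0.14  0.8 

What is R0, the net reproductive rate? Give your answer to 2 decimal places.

lx·mx by age: 0, 0, 5.28, 3.528, 1.56, 0.112
R0 = Σ lx·mx = 10.48 → 10.48

10.48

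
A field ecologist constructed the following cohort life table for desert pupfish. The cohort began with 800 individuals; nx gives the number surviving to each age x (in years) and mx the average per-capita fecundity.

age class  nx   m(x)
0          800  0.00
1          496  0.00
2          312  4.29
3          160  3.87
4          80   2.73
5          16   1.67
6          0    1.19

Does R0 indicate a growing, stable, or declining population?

lx = nx/n0 = nx/800: 1, 0.62, 0.39, 0.2, 0.1, 0.02, 0
R0 = Σ lx·mx = 0 + 0 + 1.6731 + 0.774 + 0.273 + 0.0334 + 0 = 2.7535
R0 > 1, so the population is growing.

growing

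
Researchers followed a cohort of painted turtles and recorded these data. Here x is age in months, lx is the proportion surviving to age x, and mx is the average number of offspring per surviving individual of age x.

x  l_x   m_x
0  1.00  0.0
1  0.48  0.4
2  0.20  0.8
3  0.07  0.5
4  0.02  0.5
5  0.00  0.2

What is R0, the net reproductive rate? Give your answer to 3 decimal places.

0.397

lx·mx by age: 0, 0.192, 0.16, 0.035, 0.01, 0
R0 = Σ lx·mx = 0.397 → 0.397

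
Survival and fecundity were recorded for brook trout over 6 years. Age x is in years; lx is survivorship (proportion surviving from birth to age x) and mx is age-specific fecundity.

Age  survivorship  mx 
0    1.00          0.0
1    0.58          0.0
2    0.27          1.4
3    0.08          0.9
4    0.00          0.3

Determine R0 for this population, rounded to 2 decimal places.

0.45

lx·mx by age: 0, 0, 0.378, 0.072, 0
R0 = Σ lx·mx = 0.45 → 0.45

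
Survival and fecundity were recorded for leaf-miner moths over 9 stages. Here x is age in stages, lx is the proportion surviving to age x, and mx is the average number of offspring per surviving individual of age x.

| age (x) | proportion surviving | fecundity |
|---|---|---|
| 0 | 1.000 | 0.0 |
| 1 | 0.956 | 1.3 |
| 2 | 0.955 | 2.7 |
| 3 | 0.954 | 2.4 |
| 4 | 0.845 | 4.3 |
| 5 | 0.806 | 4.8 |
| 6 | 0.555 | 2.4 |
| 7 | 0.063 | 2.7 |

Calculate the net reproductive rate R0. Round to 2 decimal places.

lx·mx by age: 0, 1.2428, 2.5785, 2.2896, 3.6335, 3.8688, 1.332, 0.1701
R0 = Σ lx·mx = 15.1153 → 15.12

15.12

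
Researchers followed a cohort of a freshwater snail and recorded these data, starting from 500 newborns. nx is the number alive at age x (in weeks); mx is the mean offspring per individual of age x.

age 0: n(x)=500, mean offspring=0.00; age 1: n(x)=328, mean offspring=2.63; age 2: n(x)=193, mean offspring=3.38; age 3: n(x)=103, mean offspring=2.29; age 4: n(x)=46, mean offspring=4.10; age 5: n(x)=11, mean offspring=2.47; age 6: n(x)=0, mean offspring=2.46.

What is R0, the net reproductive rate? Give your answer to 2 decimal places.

3.93

lx = nx/n0 = nx/500: 1, 0.656, 0.386, 0.206, 0.092, 0.022, 0
lx·mx by age: 0, 1.72528, 1.30468, 0.47174, 0.3772, 0.05434, 0
R0 = Σ lx·mx = 3.93324 → 3.93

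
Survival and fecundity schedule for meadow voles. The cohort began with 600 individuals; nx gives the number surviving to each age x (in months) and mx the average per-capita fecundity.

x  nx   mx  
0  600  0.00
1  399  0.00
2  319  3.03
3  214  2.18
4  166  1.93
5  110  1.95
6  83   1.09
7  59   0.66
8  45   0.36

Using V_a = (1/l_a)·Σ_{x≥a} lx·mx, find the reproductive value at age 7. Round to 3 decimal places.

0.935

lx = nx/n0 = nx/600: 1, 0.665, 0.53167…, 0.35667…, 0.27667…, 0.18333…, 0.13833…, 0.09833…, 0.075
lx·mx for x ≥ 7: 0.0649…, 0.027 → sum = 0.0919…
V_7 = 0.0919… / l_7 = 0.0919… / 0.098333… = 0.934576… → 0.935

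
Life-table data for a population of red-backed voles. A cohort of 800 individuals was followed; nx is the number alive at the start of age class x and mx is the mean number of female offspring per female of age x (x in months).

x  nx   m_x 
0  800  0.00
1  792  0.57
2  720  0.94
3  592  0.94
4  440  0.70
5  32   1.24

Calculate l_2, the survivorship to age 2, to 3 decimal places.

l_2 = n_2/n_0 = 720/800 = 0.9 → 0.900

0.900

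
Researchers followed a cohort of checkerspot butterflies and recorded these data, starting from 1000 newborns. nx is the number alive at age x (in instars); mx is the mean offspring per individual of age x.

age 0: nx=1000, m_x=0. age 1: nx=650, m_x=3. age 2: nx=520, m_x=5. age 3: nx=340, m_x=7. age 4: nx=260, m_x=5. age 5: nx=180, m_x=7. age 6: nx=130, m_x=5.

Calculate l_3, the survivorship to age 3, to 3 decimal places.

0.340

l_3 = n_3/n_0 = 340/1000 = 0.34 → 0.340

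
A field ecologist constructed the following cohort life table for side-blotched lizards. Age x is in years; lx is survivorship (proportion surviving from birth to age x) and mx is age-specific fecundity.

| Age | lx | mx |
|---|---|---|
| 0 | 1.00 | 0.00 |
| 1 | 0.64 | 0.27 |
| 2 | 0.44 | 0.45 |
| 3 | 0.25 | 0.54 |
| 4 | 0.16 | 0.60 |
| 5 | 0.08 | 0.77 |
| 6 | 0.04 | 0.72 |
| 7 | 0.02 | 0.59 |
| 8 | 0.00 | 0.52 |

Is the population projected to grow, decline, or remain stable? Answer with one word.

R0 = Σ lx·mx = 0 + 0.1728 + 0.198 + 0.135 + 0.096 + 0.0616 + 0.0288 + 0.0118 + 0 = 0.704
R0 < 1, so the population is declining.

declining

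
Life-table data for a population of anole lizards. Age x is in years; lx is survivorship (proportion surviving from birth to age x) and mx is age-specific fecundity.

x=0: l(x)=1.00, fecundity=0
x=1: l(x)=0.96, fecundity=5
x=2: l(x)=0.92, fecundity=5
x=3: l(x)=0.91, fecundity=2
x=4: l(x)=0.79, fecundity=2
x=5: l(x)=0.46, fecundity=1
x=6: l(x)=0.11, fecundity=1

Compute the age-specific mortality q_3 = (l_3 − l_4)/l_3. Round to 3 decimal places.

0.132

q_3 = (l_3 − l_4) / l_3 = (0.91 − 0.79) / 0.91
     = 0.12 / 0.91 = 0.131868… → 0.132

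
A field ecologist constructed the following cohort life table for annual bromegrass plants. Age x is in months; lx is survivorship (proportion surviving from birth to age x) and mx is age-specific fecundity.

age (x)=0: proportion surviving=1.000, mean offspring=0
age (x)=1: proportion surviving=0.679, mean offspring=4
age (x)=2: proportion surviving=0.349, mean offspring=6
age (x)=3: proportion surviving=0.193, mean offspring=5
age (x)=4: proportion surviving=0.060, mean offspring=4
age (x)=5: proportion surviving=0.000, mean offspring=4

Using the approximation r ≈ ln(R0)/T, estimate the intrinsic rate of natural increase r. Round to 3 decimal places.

R0 = Σ lx·mx = 0 + 2.716 + 2.094 + 0.965 + 0.24 + 0 = 6.015
Σ x·lx·mx = 10.759; T = 10.759/6.015 = 1.78869…
r ≈ ln(R0)/T = ln(6.015)/1.78869… = 1.00311… → 1.003

1.003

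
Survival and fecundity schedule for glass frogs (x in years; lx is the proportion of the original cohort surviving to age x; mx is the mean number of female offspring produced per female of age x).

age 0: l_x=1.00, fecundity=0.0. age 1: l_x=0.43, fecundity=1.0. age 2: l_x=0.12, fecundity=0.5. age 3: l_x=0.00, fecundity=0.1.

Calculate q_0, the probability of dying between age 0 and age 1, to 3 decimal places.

q_0 = (l_0 − l_1) / l_0 = (1 − 0.43) / 1
     = 0.57 / 1 = 0.57 → 0.570

0.570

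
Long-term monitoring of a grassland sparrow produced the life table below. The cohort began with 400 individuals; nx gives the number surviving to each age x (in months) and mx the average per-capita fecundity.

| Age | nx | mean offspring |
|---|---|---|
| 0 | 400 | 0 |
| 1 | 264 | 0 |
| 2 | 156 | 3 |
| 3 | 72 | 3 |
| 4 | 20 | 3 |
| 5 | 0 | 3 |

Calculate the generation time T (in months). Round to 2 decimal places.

2.45

lx = nx/n0 = nx/400: 1, 0.66, 0.39, 0.18, 0.05, 0
lx·mx: 0, 0, 1.17, 0.54, 0.15, 0 → R0 = 1.86
x·lx·mx: 0, 0, 2.34, 1.62, 0.6, 0 → Σ = 4.56
T = 4.56 / 1.86 = 2.451613… → 2.45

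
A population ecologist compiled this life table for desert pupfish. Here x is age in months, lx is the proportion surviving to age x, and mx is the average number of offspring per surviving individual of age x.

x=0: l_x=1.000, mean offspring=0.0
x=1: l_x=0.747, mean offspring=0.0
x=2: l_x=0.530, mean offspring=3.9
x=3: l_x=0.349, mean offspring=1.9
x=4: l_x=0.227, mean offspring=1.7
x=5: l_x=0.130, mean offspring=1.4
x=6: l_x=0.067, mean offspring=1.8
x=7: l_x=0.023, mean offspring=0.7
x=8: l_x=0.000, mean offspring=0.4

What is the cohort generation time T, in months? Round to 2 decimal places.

lx·mx: 0, 0, 2.067, 0.6631, 0.3859, 0.182, 0.1206, 0.0161, 0 → R0 = 3.4347
x·lx·mx: 0, 0, 4.134, 1.9893, 1.5436, 0.91, 0.7236, 0.1127, 0 → Σ = 9.4132
T = 9.4132 / 3.4347 = 2.740618… → 2.74

2.74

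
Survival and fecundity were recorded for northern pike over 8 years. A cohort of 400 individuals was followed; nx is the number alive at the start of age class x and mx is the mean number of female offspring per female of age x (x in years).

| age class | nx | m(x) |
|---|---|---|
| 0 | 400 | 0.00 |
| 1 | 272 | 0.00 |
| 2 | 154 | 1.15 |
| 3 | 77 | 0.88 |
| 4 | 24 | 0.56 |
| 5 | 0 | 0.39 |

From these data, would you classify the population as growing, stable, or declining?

lx = nx/n0 = nx/400: 1, 0.68, 0.385, 0.1925, 0.06, 0
R0 = Σ lx·mx = 0 + 0 + 0.44275 + 0.1694 + 0.0336 + 0 = 0.64575
R0 < 1, so the population is declining.

declining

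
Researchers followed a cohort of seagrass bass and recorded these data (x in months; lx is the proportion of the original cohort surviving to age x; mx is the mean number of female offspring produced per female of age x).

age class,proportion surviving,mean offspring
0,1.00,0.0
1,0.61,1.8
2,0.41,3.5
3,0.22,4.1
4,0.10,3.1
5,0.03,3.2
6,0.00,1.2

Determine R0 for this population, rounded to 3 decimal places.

lx·mx by age: 0, 1.098, 1.435, 0.902, 0.31, 0.096, 0
R0 = Σ lx·mx = 3.841 → 3.841

3.841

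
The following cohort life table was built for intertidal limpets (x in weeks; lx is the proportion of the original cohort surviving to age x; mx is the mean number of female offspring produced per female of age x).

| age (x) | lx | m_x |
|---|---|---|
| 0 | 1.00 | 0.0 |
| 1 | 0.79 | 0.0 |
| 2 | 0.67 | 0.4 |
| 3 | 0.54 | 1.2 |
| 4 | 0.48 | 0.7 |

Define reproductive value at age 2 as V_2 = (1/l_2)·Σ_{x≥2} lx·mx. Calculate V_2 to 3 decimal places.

1.869

lx·mx for x ≥ 2: 0.268, 0.648, 0.336 → sum = 1.252
V_2 = 1.252 / l_2 = 1.252 / 0.67 = 1.868657… → 1.869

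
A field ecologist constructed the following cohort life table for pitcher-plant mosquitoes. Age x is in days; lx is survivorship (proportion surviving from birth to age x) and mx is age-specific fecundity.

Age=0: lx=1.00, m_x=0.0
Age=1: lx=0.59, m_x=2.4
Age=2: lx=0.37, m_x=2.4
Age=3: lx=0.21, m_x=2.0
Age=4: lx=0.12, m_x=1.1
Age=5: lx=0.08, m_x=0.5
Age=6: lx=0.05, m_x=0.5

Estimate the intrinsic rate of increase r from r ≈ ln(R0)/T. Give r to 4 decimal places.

R0 = Σ lx·mx = 0 + 1.416 + 0.888 + 0.42 + 0.132 + 0.04 + 0.025 = 2.921
Σ x·lx·mx = 5.33; T = 5.33/2.921 = 1.82472…
r ≈ ln(R0)/T = ln(2.921)/1.82472… = 0.587448… → 0.5874

0.5874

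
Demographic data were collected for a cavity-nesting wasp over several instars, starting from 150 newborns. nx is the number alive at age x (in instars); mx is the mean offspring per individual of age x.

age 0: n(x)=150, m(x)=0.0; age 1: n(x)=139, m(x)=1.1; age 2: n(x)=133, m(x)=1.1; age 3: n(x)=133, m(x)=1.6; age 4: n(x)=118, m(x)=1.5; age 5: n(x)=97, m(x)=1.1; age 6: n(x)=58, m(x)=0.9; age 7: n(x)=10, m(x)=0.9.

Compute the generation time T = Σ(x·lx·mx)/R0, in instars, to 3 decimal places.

lx = nx/n0 = nx/150: 1, 0.92667…, 0.88667…, 0.88667…, 0.78667…, 0.64667…, 0.38667…, 0.06667…
lx·mx: 0, 1.019333…, 0.975333…, 1.418667…, 1.18…, 0.711333…, 0.348…, 0.06… → R0 = 5.712667…
x·lx·mx: 0, 1.019333…, 1.950667…, 4.256…, 4.72…, 3.556667…, 2.088…, 0.42… → Σ = 18.010667…
T = 18.010667… / 5.712667… = 3.15276… → 3.153

3.153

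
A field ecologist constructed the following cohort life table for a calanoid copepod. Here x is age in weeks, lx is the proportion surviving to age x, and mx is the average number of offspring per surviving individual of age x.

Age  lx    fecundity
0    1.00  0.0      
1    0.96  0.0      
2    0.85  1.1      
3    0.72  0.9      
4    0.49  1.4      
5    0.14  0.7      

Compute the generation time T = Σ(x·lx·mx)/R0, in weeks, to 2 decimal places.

2.98

lx·mx: 0, 0, 0.935, 0.648, 0.686, 0.098 → R0 = 2.367
x·lx·mx: 0, 0, 1.87, 1.944, 2.744, 0.49 → Σ = 7.048
T = 7.048 / 2.367 = 2.977609… → 2.98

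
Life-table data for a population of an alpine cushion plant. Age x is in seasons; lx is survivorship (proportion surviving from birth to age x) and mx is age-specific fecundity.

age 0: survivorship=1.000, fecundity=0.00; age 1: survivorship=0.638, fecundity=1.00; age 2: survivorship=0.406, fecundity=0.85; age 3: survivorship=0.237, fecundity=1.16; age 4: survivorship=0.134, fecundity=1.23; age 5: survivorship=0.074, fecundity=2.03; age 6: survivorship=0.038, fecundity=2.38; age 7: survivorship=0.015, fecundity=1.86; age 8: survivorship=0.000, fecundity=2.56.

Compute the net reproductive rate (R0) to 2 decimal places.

lx·mx by age: 0, 0.638, 0.3451, 0.27492, 0.16482, 0.15022, 0.09044, 0.0279, 0
R0 = Σ lx·mx = 1.6914 → 1.69

1.69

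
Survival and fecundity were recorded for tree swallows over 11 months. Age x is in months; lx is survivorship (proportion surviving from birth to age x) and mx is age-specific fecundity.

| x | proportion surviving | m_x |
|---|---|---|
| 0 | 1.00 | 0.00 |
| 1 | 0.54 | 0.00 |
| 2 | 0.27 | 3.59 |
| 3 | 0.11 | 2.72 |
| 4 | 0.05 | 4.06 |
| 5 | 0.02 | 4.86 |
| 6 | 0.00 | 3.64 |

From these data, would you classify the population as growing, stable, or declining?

R0 = Σ lx·mx = 0 + 0 + 0.9693 + 0.2992 + 0.203 + 0.0972 + 0 = 1.5687
R0 > 1, so the population is growing.

growing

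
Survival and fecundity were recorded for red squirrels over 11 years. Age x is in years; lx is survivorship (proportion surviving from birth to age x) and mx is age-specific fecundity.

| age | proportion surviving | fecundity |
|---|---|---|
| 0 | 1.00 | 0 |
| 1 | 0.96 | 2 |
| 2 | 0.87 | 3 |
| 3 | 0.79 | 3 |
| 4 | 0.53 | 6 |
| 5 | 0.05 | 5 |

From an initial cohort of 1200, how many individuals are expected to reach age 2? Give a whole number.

Expected survivors = N0 · l_2 = 1200 × 0.87 = 1044 → 1044

1044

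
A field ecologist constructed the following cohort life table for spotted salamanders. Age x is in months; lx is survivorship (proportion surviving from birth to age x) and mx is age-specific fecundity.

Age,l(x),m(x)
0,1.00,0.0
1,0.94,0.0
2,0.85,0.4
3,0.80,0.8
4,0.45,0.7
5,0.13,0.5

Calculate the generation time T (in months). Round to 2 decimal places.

3.08

lx·mx: 0, 0, 0.34, 0.64, 0.315, 0.065 → R0 = 1.36
x·lx·mx: 0, 0, 0.68, 1.92, 1.26, 0.325 → Σ = 4.185
T = 4.185 / 1.36 = 3.077206… → 3.08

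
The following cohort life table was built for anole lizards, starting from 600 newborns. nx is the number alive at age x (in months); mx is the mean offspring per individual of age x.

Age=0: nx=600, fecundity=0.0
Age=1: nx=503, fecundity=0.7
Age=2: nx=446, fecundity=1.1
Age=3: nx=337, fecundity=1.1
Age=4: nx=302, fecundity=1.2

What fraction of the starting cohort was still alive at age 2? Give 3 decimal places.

l_2 = n_2/n_0 = 446/600 = 0.743333… → 0.743

0.743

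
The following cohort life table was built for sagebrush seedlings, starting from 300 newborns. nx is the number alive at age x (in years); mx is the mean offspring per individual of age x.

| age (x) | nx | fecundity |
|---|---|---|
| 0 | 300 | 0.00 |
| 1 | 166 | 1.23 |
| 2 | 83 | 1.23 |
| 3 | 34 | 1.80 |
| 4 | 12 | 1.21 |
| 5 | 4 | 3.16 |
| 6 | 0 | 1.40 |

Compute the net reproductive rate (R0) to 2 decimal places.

lx = nx/n0 = nx/300: 1, 0.55333…, 0.27667…, 0.11333…, 0.04, 0.01333…, 0
lx·mx by age: 0, 0.6806…, 0.3403…, 0.204…, 0.0484, 0.042133…, 0
R0 = Σ lx·mx = 1.315433… → 1.32

1.32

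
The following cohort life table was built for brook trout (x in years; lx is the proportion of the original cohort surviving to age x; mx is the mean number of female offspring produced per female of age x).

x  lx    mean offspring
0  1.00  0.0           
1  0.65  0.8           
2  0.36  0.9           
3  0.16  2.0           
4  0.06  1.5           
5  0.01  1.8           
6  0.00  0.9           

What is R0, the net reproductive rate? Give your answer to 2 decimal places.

1.27

lx·mx by age: 0, 0.52, 0.324, 0.32, 0.09, 0.018, 0
R0 = Σ lx·mx = 1.272 → 1.27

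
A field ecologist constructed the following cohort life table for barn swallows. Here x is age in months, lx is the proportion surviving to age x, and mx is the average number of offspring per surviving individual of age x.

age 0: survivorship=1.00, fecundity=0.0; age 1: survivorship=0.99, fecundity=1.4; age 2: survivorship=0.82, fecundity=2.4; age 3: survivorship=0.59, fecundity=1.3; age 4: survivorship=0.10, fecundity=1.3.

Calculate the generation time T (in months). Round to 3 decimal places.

lx·mx: 0, 1.386, 1.968, 0.767, 0.13 → R0 = 4.251
x·lx·mx: 0, 1.386, 3.936, 2.301, 0.52 → Σ = 8.143
T = 8.143 / 4.251 = 1.915549… → 1.916

1.916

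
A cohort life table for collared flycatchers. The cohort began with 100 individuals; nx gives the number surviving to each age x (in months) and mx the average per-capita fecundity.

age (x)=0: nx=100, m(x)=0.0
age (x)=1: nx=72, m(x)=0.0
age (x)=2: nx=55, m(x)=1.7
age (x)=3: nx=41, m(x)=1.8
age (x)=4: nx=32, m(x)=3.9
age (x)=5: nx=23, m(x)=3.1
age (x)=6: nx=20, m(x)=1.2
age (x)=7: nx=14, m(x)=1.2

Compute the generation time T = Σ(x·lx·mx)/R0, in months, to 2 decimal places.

lx = nx/n0 = nx/100: 1, 0.72, 0.55, 0.41, 0.32, 0.23, 0.2, 0.14
lx·mx: 0, 0, 0.935, 0.738, 1.248, 0.713, 0.24, 0.168 → R0 = 4.042
x·lx·mx: 0, 0, 1.87, 2.214, 4.992, 3.565, 1.44, 1.176 → Σ = 15.257
T = 15.257 / 4.042 = 3.774617… → 3.77

3.77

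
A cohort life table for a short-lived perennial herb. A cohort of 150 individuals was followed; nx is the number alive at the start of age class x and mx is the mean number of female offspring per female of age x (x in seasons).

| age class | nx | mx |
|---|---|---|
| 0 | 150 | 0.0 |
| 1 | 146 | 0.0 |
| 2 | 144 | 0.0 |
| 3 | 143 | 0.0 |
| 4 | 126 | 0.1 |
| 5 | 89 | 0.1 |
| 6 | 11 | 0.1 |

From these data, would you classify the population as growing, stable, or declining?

declining

lx = nx/n0 = nx/150: 1, 0.97333…, 0.96, 0.95333…, 0.84, 0.59333…, 0.07333…
R0 = Σ lx·mx = 0 + 0 + 0 + 0 + 0.084 + 0.059333… + 0.007333… = 0.150667…
R0 < 1, so the population is declining.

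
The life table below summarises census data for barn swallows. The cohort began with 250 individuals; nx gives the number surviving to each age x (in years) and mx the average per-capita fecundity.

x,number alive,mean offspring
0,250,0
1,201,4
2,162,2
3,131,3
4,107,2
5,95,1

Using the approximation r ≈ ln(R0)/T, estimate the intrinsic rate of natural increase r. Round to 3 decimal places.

lx = nx/n0 = nx/250: 1, 0.804, 0.648, 0.524, 0.428, 0.38
R0 = Σ lx·mx = 0 + 3.216 + 1.296 + 1.572 + 0.856 + 0.38 = 7.32
Σ x·lx·mx = 15.848; T = 15.848/7.32 = 2.16503…
r ≈ ln(R0)/T = ln(7.32)/2.16503… = 0.91944… → 0.919

0.919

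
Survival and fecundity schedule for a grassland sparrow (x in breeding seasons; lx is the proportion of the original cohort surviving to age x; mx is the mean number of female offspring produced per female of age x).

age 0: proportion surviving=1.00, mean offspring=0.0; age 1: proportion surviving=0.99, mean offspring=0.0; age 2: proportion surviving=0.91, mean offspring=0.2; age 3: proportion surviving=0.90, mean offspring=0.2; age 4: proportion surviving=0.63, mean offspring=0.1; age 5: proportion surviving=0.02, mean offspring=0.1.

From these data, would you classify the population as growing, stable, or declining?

R0 = Σ lx·mx = 0 + 0 + 0.182 + 0.18 + 0.063 + 0.002 = 0.427
R0 < 1, so the population is declining.

declining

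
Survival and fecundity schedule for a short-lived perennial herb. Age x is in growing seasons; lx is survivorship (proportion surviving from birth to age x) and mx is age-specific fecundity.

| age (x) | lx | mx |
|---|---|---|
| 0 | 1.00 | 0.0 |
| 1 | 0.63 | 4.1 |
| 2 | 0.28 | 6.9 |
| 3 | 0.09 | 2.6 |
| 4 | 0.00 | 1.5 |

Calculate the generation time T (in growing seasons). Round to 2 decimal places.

1.51

lx·mx: 0, 2.583, 1.932, 0.234, 0 → R0 = 4.749
x·lx·mx: 0, 2.583, 3.864, 0.702, 0 → Σ = 7.149
T = 7.149 / 4.749 = 1.50537… → 1.51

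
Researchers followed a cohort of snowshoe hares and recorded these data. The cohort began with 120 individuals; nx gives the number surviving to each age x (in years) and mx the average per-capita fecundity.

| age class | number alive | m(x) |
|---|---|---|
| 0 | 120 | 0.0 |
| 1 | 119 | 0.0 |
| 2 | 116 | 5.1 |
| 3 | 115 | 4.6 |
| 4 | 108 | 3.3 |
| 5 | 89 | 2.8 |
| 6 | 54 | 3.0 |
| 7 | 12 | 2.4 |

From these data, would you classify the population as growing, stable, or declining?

growing

lx = nx/n0 = nx/120: 1, 0.99167…, 0.96667…, 0.95833…, 0.9, 0.74167…, 0.45, 0.1
R0 = Σ lx·mx = 0 + 0 + 4.93… + 4.408333… + 2.97 + 2.076667… + 1.35 + 0.24 = 15.975…
R0 > 1, so the population is growing.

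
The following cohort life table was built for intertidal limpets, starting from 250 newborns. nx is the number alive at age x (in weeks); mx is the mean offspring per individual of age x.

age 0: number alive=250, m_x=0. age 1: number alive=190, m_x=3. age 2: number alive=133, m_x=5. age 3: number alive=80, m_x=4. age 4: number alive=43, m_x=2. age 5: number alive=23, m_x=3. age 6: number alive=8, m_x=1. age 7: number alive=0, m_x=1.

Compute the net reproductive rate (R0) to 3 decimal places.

lx = nx/n0 = nx/250: 1, 0.76, 0.532, 0.32, 0.172, 0.092, 0.032, 0
lx·mx by age: 0, 2.28, 2.66, 1.28, 0.344, 0.276, 0.032, 0
R0 = Σ lx·mx = 6.872 → 6.872

6.872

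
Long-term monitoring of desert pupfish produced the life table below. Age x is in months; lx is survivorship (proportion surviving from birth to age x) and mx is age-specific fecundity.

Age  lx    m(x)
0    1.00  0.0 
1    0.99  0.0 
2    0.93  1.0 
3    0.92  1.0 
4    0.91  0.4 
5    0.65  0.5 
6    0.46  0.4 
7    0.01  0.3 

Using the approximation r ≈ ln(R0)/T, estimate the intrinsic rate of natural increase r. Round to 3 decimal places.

R0 = Σ lx·mx = 0 + 0 + 0.93 + 0.92 + 0.364 + 0.325 + 0.184 + 0.003 = 2.726
Σ x·lx·mx = 8.826; T = 8.826/2.726 = 3.23771…
r ≈ ln(R0)/T = ln(2.726)/3.23771… = 0.30974… → 0.310

0.310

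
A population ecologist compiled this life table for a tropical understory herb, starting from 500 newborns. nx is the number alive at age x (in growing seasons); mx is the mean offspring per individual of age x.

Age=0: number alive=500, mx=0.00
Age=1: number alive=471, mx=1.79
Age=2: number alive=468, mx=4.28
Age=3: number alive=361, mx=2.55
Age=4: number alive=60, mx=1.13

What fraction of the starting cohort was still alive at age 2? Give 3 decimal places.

0.936

l_2 = n_2/n_0 = 468/500 = 0.936 → 0.936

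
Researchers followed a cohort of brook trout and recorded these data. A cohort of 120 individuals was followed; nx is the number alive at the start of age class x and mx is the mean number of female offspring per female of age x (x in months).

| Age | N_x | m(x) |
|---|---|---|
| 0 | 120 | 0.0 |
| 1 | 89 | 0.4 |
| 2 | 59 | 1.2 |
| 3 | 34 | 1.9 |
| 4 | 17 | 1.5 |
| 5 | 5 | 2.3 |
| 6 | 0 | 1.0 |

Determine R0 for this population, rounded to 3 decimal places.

lx = nx/n0 = nx/120: 1, 0.74167…, 0.49167…, 0.28333…, 0.14167…, 0.04167…, 0
lx·mx by age: 0, 0.296667…, 0.59…, 0.538333…, 0.2125…, 0.095833…, 0
R0 = Σ lx·mx = 1.733333… → 1.733

1.733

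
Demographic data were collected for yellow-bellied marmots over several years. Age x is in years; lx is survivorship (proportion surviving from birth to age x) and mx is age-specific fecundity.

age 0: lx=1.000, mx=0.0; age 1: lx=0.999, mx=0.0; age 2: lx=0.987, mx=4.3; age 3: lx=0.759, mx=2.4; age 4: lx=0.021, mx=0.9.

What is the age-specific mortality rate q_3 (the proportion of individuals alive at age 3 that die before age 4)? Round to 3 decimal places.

0.972

q_3 = (l_3 − l_4) / l_3 = (0.759 − 0.021) / 0.759
     = 0.738 / 0.759 = 0.972332… → 0.972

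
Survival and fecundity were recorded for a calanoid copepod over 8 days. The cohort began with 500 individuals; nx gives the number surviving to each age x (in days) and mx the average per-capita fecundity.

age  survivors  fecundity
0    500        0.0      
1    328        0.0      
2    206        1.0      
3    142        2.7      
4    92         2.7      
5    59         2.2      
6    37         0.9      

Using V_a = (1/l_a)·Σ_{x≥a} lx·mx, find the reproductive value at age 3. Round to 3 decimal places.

lx = nx/n0 = nx/500: 1, 0.656, 0.412, 0.284, 0.184, 0.118, 0.074
lx·mx for x ≥ 3: 0.7668, 0.4968, 0.2596, 0.0666 → sum = 1.5898
V_3 = 1.5898 / l_3 = 1.5898 / 0.284 = 5.597887… → 5.598

5.598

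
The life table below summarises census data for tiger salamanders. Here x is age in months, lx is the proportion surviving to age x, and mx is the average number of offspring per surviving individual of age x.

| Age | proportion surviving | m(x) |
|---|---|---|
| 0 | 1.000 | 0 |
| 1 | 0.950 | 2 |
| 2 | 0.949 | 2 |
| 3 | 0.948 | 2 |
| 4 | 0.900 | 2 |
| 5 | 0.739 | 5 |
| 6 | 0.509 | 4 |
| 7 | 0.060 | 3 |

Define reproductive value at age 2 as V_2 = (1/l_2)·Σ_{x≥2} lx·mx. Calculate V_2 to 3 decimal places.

lx·mx for x ≥ 2: 1.898, 1.896, 1.8, 3.695, 2.036, 0.18 → sum = 11.505
V_2 = 11.505 / l_2 = 11.505 / 0.949 = 12.123288… → 12.123

12.123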